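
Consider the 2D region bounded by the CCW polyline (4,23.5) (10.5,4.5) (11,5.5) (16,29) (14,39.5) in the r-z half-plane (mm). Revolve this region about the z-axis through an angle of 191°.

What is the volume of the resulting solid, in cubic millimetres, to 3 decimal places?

Volume = 7198.030 mm³

Profile (r,z), 5 vertices: (4,23.5) (10.5,4.5) (11,5.5) (16,29) (14,39.5)
edge 0: (4,23.5)→(10.5,4.5)  cross = 4·4.5 − 10.5·23.5 = -228.7500; (r_i+r_j)·cross = 14.5·-228.7500 = -3316.8750
edge 1: (10.5,4.5)→(11,5.5)  cross = 10.5·5.5 − 11·4.5 = 8.2500; (r_i+r_j)·cross = 21.5·8.2500 = 177.3750
edge 2: (11,5.5)→(16,29)  cross = 11·29 − 16·5.5 = 231.0000; (r_i+r_j)·cross = 27·231.0000 = 6237.0000
edge 3: (16,29)→(14,39.5)  cross = 16·39.5 − 14·29 = 226.0000; (r_i+r_j)·cross = 30·226.0000 = 6780.0000
edge 4: (14,39.5)→(4,23.5)  cross = 14·23.5 − 4·39.5 = 171.0000; (r_i+r_j)·cross = 18·171.0000 = 3078.0000
Σcross = 407.5000 → A = |Σcross|/2 = 203.7500 mm²
Σ(r_i+r_j)·cross = 12955.5000 → first moment M = |Σ|/6 = 2159.2500
R_c = M/A = 2159.2500/203.7500 = 10.5975 mm
θ = 191° = 3.333579 rad
V = θ·R_c·A = 3.333579·10.5975·203.7500 = 7198.030 mm³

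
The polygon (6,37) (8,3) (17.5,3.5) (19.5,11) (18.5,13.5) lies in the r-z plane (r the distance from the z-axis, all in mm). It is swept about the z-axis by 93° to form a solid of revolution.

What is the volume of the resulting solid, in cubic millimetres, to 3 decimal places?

Profile (r,z), 5 vertices: (6,37) (8,3) (17.5,3.5) (19.5,11) (18.5,13.5)
edge 0: (6,37)→(8,3)  cross = 6·3 − 8·37 = -278.0000; (r_i+r_j)·cross = 14·-278.0000 = -3892.0000
edge 1: (8,3)→(17.5,3.5)  cross = 8·3.5 − 17.5·3 = -24.5000; (r_i+r_j)·cross = 25.5·-24.5000 = -624.7500
edge 2: (17.5,3.5)→(19.5,11)  cross = 17.5·11 − 19.5·3.5 = 124.2500; (r_i+r_j)·cross = 37·124.2500 = 4597.2500
edge 3: (19.5,11)→(18.5,13.5)  cross = 19.5·13.5 − 18.5·11 = 59.7500; (r_i+r_j)·cross = 38·59.7500 = 2270.5000
edge 4: (18.5,13.5)→(6,37)  cross = 18.5·37 − 6·13.5 = 603.5000; (r_i+r_j)·cross = 24.5·603.5000 = 14785.7500
Σcross = 485.0000 → A = |Σcross|/2 = 242.5000 mm²
Σ(r_i+r_j)·cross = 17136.7500 → first moment M = |Σ|/6 = 2856.1250
R_c = M/A = 2856.1250/242.5000 = 11.7778 mm
θ = 93° = 1.623156 rad
V = θ·R_c·A = 1.623156·11.7778·242.5000 = 4635.937 mm³

Volume = 4635.937 mm³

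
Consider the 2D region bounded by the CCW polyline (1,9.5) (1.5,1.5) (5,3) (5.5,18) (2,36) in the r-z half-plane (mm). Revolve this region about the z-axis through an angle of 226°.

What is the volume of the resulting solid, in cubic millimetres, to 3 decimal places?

Volume = 1238.802 mm³

Profile (r,z), 5 vertices: (1,9.5) (1.5,1.5) (5,3) (5.5,18) (2,36)
edge 0: (1,9.5)→(1.5,1.5)  cross = 1·1.5 − 1.5·9.5 = -12.7500; (r_i+r_j)·cross = 2.5·-12.7500 = -31.8750
edge 1: (1.5,1.5)→(5,3)  cross = 1.5·3 − 5·1.5 = -3.0000; (r_i+r_j)·cross = 6.5·-3.0000 = -19.5000
edge 2: (5,3)→(5.5,18)  cross = 5·18 − 5.5·3 = 73.5000; (r_i+r_j)·cross = 10.5·73.5000 = 771.7500
edge 3: (5.5,18)→(2,36)  cross = 5.5·36 − 2·18 = 162.0000; (r_i+r_j)·cross = 7.5·162.0000 = 1215.0000
edge 4: (2,36)→(1,9.5)  cross = 2·9.5 − 1·36 = -17.0000; (r_i+r_j)·cross = 3·-17.0000 = -51.0000
Σcross = 202.7500 → A = |Σcross|/2 = 101.3750 mm²
Σ(r_i+r_j)·cross = 1884.3750 → first moment M = |Σ|/6 = 314.0625
R_c = M/A = 314.0625/101.3750 = 3.0980 mm
θ = 226° = 3.944444 rad
V = θ·R_c·A = 3.944444·3.0980·101.3750 = 1238.802 mm³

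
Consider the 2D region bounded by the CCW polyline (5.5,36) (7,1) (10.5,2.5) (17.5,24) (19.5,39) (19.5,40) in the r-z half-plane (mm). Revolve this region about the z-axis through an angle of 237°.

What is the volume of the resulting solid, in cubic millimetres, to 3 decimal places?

Profile (r,z), 6 vertices: (5.5,36) (7,1) (10.5,2.5) (17.5,24) (19.5,39) (19.5,40)
edge 0: (5.5,36)→(7,1)  cross = 5.5·1 − 7·36 = -246.5000; (r_i+r_j)·cross = 12.5·-246.5000 = -3081.2500
edge 1: (7,1)→(10.5,2.5)  cross = 7·2.5 − 10.5·1 = 7.0000; (r_i+r_j)·cross = 17.5·7.0000 = 122.5000
edge 2: (10.5,2.5)→(17.5,24)  cross = 10.5·24 − 17.5·2.5 = 208.2500; (r_i+r_j)·cross = 28·208.2500 = 5831.0000
edge 3: (17.5,24)→(19.5,39)  cross = 17.5·39 − 19.5·24 = 214.5000; (r_i+r_j)·cross = 37·214.5000 = 7936.5000
edge 4: (19.5,39)→(19.5,40)  cross = 19.5·40 − 19.5·39 = 19.5000; (r_i+r_j)·cross = 39·19.5000 = 760.5000
edge 5: (19.5,40)→(5.5,36)  cross = 19.5·36 − 5.5·40 = 482.0000; (r_i+r_j)·cross = 25·482.0000 = 12050.0000
Σcross = 684.7500 → A = |Σcross|/2 = 342.3750 mm²
Σ(r_i+r_j)·cross = 23619.2500 → first moment M = |Σ|/6 = 3936.5417
R_c = M/A = 3936.5417/342.3750 = 11.4977 mm
θ = 237° = 4.136430 rad
V = θ·R_c·A = 4.136430·11.4977·342.3750 = 16283.230 mm³

Volume = 16283.230 mm³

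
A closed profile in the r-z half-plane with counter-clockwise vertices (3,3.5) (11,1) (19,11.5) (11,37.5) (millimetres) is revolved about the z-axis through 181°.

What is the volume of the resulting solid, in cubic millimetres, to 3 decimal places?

Volume = 10146.856 mm³

Profile (r,z), 4 vertices: (3,3.5) (11,1) (19,11.5) (11,37.5)
edge 0: (3,3.5)→(11,1)  cross = 3·1 − 11·3.5 = -35.5000; (r_i+r_j)·cross = 14·-35.5000 = -497.0000
edge 1: (11,1)→(19,11.5)  cross = 11·11.5 − 19·1 = 107.5000; (r_i+r_j)·cross = 30·107.5000 = 3225.0000
edge 2: (19,11.5)→(11,37.5)  cross = 19·37.5 − 11·11.5 = 586.0000; (r_i+r_j)·cross = 30·586.0000 = 17580.0000
edge 3: (11,37.5)→(3,3.5)  cross = 11·3.5 − 3·37.5 = -74.0000; (r_i+r_j)·cross = 14·-74.0000 = -1036.0000
Σcross = 584.0000 → A = |Σcross|/2 = 292.0000 mm²
Σ(r_i+r_j)·cross = 19272.0000 → first moment M = |Σ|/6 = 3212.0000
R_c = M/A = 3212.0000/292.0000 = 11.0000 mm
θ = 181° = 3.159046 rad
V = θ·R_c·A = 3.159046·11.0000·292.0000 = 10146.856 mm³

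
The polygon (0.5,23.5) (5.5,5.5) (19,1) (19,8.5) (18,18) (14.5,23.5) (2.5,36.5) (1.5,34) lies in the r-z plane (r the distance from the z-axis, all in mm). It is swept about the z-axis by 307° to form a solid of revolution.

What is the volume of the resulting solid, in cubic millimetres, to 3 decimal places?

Volume = 20222.145 mm³

Profile (r,z), 8 vertices: (0.5,23.5) (5.5,5.5) (19,1) (19,8.5) (18,18) (14.5,23.5) (2.5,36.5) (1.5,34)
edge 0: (0.5,23.5)→(5.5,5.5)  cross = 0.5·5.5 − 5.5·23.5 = -126.5000; (r_i+r_j)·cross = 6·-126.5000 = -759.0000
edge 1: (5.5,5.5)→(19,1)  cross = 5.5·1 − 19·5.5 = -99.0000; (r_i+r_j)·cross = 24.5·-99.0000 = -2425.5000
edge 2: (19,1)→(19,8.5)  cross = 19·8.5 − 19·1 = 142.5000; (r_i+r_j)·cross = 38·142.5000 = 5415.0000
edge 3: (19,8.5)→(18,18)  cross = 19·18 − 18·8.5 = 189.0000; (r_i+r_j)·cross = 37·189.0000 = 6993.0000
edge 4: (18,18)→(14.5,23.5)  cross = 18·23.5 − 14.5·18 = 162.0000; (r_i+r_j)·cross = 32.5·162.0000 = 5265.0000
edge 5: (14.5,23.5)→(2.5,36.5)  cross = 14.5·36.5 − 2.5·23.5 = 470.5000; (r_i+r_j)·cross = 17·470.5000 = 7998.5000
edge 6: (2.5,36.5)→(1.5,34)  cross = 2.5·34 − 1.5·36.5 = 30.2500; (r_i+r_j)·cross = 4·30.2500 = 121.0000
edge 7: (1.5,34)→(0.5,23.5)  cross = 1.5·23.5 − 0.5·34 = 18.2500; (r_i+r_j)·cross = 2·18.2500 = 36.5000
Σcross = 787.0000 → A = |Σcross|/2 = 393.5000 mm²
Σ(r_i+r_j)·cross = 22644.5000 → first moment M = |Σ|/6 = 3774.0833
R_c = M/A = 3774.0833/393.5000 = 9.5911 mm
θ = 307° = 5.358161 rad
V = θ·R_c·A = 5.358161·9.5911·393.5000 = 20222.145 mm³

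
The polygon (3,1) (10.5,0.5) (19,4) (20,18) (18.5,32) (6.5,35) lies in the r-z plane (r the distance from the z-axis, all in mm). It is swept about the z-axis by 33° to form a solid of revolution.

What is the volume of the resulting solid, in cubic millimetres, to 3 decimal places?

Profile (r,z), 6 vertices: (3,1) (10.5,0.5) (19,4) (20,18) (18.5,32) (6.5,35)
edge 0: (3,1)→(10.5,0.5)  cross = 3·0.5 − 10.5·1 = -9.0000; (r_i+r_j)·cross = 13.5·-9.0000 = -121.5000
edge 1: (10.5,0.5)→(19,4)  cross = 10.5·4 − 19·0.5 = 32.5000; (r_i+r_j)·cross = 29.5·32.5000 = 958.7500
edge 2: (19,4)→(20,18)  cross = 19·18 − 20·4 = 262.0000; (r_i+r_j)·cross = 39·262.0000 = 10218.0000
edge 3: (20,18)→(18.5,32)  cross = 20·32 − 18.5·18 = 307.0000; (r_i+r_j)·cross = 38.5·307.0000 = 11819.5000
edge 4: (18.5,32)→(6.5,35)  cross = 18.5·35 − 6.5·32 = 439.5000; (r_i+r_j)·cross = 25·439.5000 = 10987.5000
edge 5: (6.5,35)→(3,1)  cross = 6.5·1 − 3·35 = -98.5000; (r_i+r_j)·cross = 9.5·-98.5000 = -935.7500
Σcross = 933.5000 → A = |Σcross|/2 = 466.7500 mm²
Σ(r_i+r_j)·cross = 32926.5000 → first moment M = |Σ|/6 = 5487.7500
R_c = M/A = 5487.7500/466.7500 = 11.7574 mm
θ = 33° = 0.575959 rad
V = θ·R_c·A = 0.575959·11.7574·466.7500 = 3160.717 mm³

Volume = 3160.717 mm³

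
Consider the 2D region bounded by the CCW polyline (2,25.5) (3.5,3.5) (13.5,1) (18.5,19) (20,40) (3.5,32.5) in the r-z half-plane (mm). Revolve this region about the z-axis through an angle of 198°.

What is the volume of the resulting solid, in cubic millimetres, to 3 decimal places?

Profile (r,z), 6 vertices: (2,25.5) (3.5,3.5) (13.5,1) (18.5,19) (20,40) (3.5,32.5)
edge 0: (2,25.5)→(3.5,3.5)  cross = 2·3.5 − 3.5·25.5 = -82.2500; (r_i+r_j)·cross = 5.5·-82.2500 = -452.3750
edge 1: (3.5,3.5)→(13.5,1)  cross = 3.5·1 − 13.5·3.5 = -43.7500; (r_i+r_j)·cross = 17·-43.7500 = -743.7500
edge 2: (13.5,1)→(18.5,19)  cross = 13.5·19 − 18.5·1 = 238.0000; (r_i+r_j)·cross = 32·238.0000 = 7616.0000
edge 3: (18.5,19)→(20,40)  cross = 18.5·40 − 20·19 = 360.0000; (r_i+r_j)·cross = 38.5·360.0000 = 13860.0000
edge 4: (20,40)→(3.5,32.5)  cross = 20·32.5 − 3.5·40 = 510.0000; (r_i+r_j)·cross = 23.5·510.0000 = 11985.0000
edge 5: (3.5,32.5)→(2,25.5)  cross = 3.5·25.5 − 2·32.5 = 24.2500; (r_i+r_j)·cross = 5.5·24.2500 = 133.3750
Σcross = 1006.2500 → A = |Σcross|/2 = 503.1250 mm²
Σ(r_i+r_j)·cross = 32398.2500 → first moment M = |Σ|/6 = 5399.7083
R_c = M/A = 5399.7083/503.1250 = 10.7323 mm
θ = 198° = 3.455752 rad
V = θ·R_c·A = 3.455752·10.7323·503.1250 = 18660.052 mm³

Volume = 18660.052 mm³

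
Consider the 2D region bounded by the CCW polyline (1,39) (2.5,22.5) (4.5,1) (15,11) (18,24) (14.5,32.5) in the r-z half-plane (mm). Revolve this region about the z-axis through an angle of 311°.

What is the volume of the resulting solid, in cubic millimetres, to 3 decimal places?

Profile (r,z), 6 vertices: (1,39) (2.5,22.5) (4.5,1) (15,11) (18,24) (14.5,32.5)
edge 0: (1,39)→(2.5,22.5)  cross = 1·22.5 − 2.5·39 = -75.0000; (r_i+r_j)·cross = 3.5·-75.0000 = -262.5000
edge 1: (2.5,22.5)→(4.5,1)  cross = 2.5·1 − 4.5·22.5 = -98.7500; (r_i+r_j)·cross = 7·-98.7500 = -691.2500
edge 2: (4.5,1)→(15,11)  cross = 4.5·11 − 15·1 = 34.5000; (r_i+r_j)·cross = 19.5·34.5000 = 672.7500
edge 3: (15,11)→(18,24)  cross = 15·24 − 18·11 = 162.0000; (r_i+r_j)·cross = 33·162.0000 = 5346.0000
edge 4: (18,24)→(14.5,32.5)  cross = 18·32.5 − 14.5·24 = 237.0000; (r_i+r_j)·cross = 32.5·237.0000 = 7702.5000
edge 5: (14.5,32.5)→(1,39)  cross = 14.5·39 − 1·32.5 = 533.0000; (r_i+r_j)·cross = 15.5·533.0000 = 8261.5000
Σcross = 792.7500 → A = |Σcross|/2 = 396.3750 mm²
Σ(r_i+r_j)·cross = 21029.0000 → first moment M = |Σ|/6 = 3504.8333
R_c = M/A = 3504.8333/396.3750 = 8.8422 mm
θ = 311° = 5.427974 rad
V = θ·R_c·A = 5.427974·8.8422·396.3750 = 19024.144 mm³

Volume = 19024.144 mm³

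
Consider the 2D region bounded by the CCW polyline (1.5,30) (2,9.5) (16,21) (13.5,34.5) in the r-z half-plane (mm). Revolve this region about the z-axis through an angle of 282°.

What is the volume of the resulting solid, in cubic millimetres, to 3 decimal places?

Volume = 9088.464 mm³

Profile (r,z), 4 vertices: (1.5,30) (2,9.5) (16,21) (13.5,34.5)
edge 0: (1.5,30)→(2,9.5)  cross = 1.5·9.5 − 2·30 = -45.7500; (r_i+r_j)·cross = 3.5·-45.7500 = -160.1250
edge 1: (2,9.5)→(16,21)  cross = 2·21 − 16·9.5 = -110.0000; (r_i+r_j)·cross = 18·-110.0000 = -1980.0000
edge 2: (16,21)→(13.5,34.5)  cross = 16·34.5 − 13.5·21 = 268.5000; (r_i+r_j)·cross = 29.5·268.5000 = 7920.7500
edge 3: (13.5,34.5)→(1.5,30)  cross = 13.5·30 − 1.5·34.5 = 353.2500; (r_i+r_j)·cross = 15·353.2500 = 5298.7500
Σcross = 466.0000 → A = |Σcross|/2 = 233.0000 mm²
Σ(r_i+r_j)·cross = 11079.3750 → first moment M = |Σ|/6 = 1846.5625
R_c = M/A = 1846.5625/233.0000 = 7.9252 mm
θ = 282° = 4.921828 rad
V = θ·R_c·A = 4.921828·7.9252·233.0000 = 9088.464 mm³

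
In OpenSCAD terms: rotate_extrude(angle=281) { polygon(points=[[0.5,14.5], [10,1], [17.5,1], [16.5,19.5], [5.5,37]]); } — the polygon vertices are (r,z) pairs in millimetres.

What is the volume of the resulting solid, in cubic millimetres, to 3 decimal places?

Profile (r,z), 5 vertices: (0.5,14.5) (10,1) (17.5,1) (16.5,19.5) (5.5,37)
edge 0: (0.5,14.5)→(10,1)  cross = 0.5·1 − 10·14.5 = -144.5000; (r_i+r_j)·cross = 10.5·-144.5000 = -1517.2500
edge 1: (10,1)→(17.5,1)  cross = 10·1 − 17.5·1 = -7.5000; (r_i+r_j)·cross = 27.5·-7.5000 = -206.2500
edge 2: (17.5,1)→(16.5,19.5)  cross = 17.5·19.5 − 16.5·1 = 324.7500; (r_i+r_j)·cross = 34·324.7500 = 11041.5000
edge 3: (16.5,19.5)→(5.5,37)  cross = 16.5·37 − 5.5·19.5 = 503.2500; (r_i+r_j)·cross = 22·503.2500 = 11071.5000
edge 4: (5.5,37)→(0.5,14.5)  cross = 5.5·14.5 − 0.5·37 = 61.2500; (r_i+r_j)·cross = 6·61.2500 = 367.5000
Σcross = 737.2500 → A = |Σcross|/2 = 368.6250 mm²
Σ(r_i+r_j)·cross = 20757.0000 → first moment M = |Σ|/6 = 3459.5000
R_c = M/A = 3459.5000/368.6250 = 9.3849 mm
θ = 281° = 4.904375 rad
V = θ·R_c·A = 4.904375·9.3849·368.6250 = 16966.686 mm³

Volume = 16966.686 mm³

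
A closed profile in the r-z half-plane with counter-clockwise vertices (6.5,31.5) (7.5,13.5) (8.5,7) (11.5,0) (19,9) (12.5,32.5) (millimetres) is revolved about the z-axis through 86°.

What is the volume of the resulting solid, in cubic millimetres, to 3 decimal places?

Volume = 4464.612 mm³

Profile (r,z), 6 vertices: (6.5,31.5) (7.5,13.5) (8.5,7) (11.5,0) (19,9) (12.5,32.5)
edge 0: (6.5,31.5)→(7.5,13.5)  cross = 6.5·13.5 − 7.5·31.5 = -148.5000; (r_i+r_j)·cross = 14·-148.5000 = -2079.0000
edge 1: (7.5,13.5)→(8.5,7)  cross = 7.5·7 − 8.5·13.5 = -62.2500; (r_i+r_j)·cross = 16·-62.2500 = -996.0000
edge 2: (8.5,7)→(11.5,0)  cross = 8.5·0 − 11.5·7 = -80.5000; (r_i+r_j)·cross = 20·-80.5000 = -1610.0000
edge 3: (11.5,0)→(19,9)  cross = 11.5·9 − 19·0 = 103.5000; (r_i+r_j)·cross = 30.5·103.5000 = 3156.7500
edge 4: (19,9)→(12.5,32.5)  cross = 19·32.5 − 12.5·9 = 505.0000; (r_i+r_j)·cross = 31.5·505.0000 = 15907.5000
edge 5: (12.5,32.5)→(6.5,31.5)  cross = 12.5·31.5 − 6.5·32.5 = 182.5000; (r_i+r_j)·cross = 19·182.5000 = 3467.5000
Σcross = 499.7500 → A = |Σcross|/2 = 249.8750 mm²
Σ(r_i+r_j)·cross = 17846.7500 → first moment M = |Σ|/6 = 2974.4583
R_c = M/A = 2974.4583/249.8750 = 11.9038 mm
θ = 86° = 1.500983 rad
V = θ·R_c·A = 1.500983·11.9038·249.8750 = 4464.612 mm³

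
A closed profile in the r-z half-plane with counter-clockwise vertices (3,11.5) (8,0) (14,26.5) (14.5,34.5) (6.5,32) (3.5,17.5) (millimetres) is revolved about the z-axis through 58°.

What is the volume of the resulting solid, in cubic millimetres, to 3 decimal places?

Profile (r,z), 6 vertices: (3,11.5) (8,0) (14,26.5) (14.5,34.5) (6.5,32) (3.5,17.5)
edge 0: (3,11.5)→(8,0)  cross = 3·0 − 8·11.5 = -92.0000; (r_i+r_j)·cross = 11·-92.0000 = -1012.0000
edge 1: (8,0)→(14,26.5)  cross = 8·26.5 − 14·0 = 212.0000; (r_i+r_j)·cross = 22·212.0000 = 4664.0000
edge 2: (14,26.5)→(14.5,34.5)  cross = 14·34.5 − 14.5·26.5 = 98.7500; (r_i+r_j)·cross = 28.5·98.7500 = 2814.3750
edge 3: (14.5,34.5)→(6.5,32)  cross = 14.5·32 − 6.5·34.5 = 239.7500; (r_i+r_j)·cross = 21·239.7500 = 5034.7500
edge 4: (6.5,32)→(3.5,17.5)  cross = 6.5·17.5 − 3.5·32 = 1.7500; (r_i+r_j)·cross = 10·1.7500 = 17.5000
edge 5: (3.5,17.5)→(3,11.5)  cross = 3.5·11.5 − 3·17.5 = -12.2500; (r_i+r_j)·cross = 6.5·-12.2500 = -79.6250
Σcross = 448.0000 → A = |Σcross|/2 = 224.0000 mm²
Σ(r_i+r_j)·cross = 11439.0000 → first moment M = |Σ|/6 = 1906.5000
R_c = M/A = 1906.5000/224.0000 = 8.5112 mm
θ = 58° = 1.012291 rad
V = θ·R_c·A = 1.012291·8.5112·224.0000 = 1929.933 mm³

Volume = 1929.933 mm³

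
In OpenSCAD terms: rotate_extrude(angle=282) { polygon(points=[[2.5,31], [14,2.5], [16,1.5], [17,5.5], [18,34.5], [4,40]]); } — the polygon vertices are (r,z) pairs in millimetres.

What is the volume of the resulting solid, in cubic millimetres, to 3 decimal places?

Profile (r,z), 6 vertices: (2.5,31) (14,2.5) (16,1.5) (17,5.5) (18,34.5) (4,40)
edge 0: (2.5,31)→(14,2.5)  cross = 2.5·2.5 − 14·31 = -427.7500; (r_i+r_j)·cross = 16.5·-427.7500 = -7057.8750
edge 1: (14,2.5)→(16,1.5)  cross = 14·1.5 − 16·2.5 = -19.0000; (r_i+r_j)·cross = 30·-19.0000 = -570.0000
edge 2: (16,1.5)→(17,5.5)  cross = 16·5.5 − 17·1.5 = 62.5000; (r_i+r_j)·cross = 33·62.5000 = 2062.5000
edge 3: (17,5.5)→(18,34.5)  cross = 17·34.5 − 18·5.5 = 487.5000; (r_i+r_j)·cross = 35·487.5000 = 17062.5000
edge 4: (18,34.5)→(4,40)  cross = 18·40 − 4·34.5 = 582.0000; (r_i+r_j)·cross = 22·582.0000 = 12804.0000
edge 5: (4,40)→(2.5,31)  cross = 4·31 − 2.5·40 = 24.0000; (r_i+r_j)·cross = 6.5·24.0000 = 156.0000
Σcross = 709.2500 → A = |Σcross|/2 = 354.6250 mm²
Σ(r_i+r_j)·cross = 24457.1250 → first moment M = |Σ|/6 = 4076.1875
R_c = M/A = 4076.1875/354.6250 = 11.4944 mm
θ = 282° = 4.921828 rad
V = θ·R_c·A = 4.921828·11.4944·354.6250 = 20062.296 mm³

Volume = 20062.296 mm³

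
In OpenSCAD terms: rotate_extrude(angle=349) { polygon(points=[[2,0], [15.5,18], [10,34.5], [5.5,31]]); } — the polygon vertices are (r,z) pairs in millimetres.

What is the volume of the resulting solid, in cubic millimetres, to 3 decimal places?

Profile (r,z), 4 vertices: (2,0) (15.5,18) (10,34.5) (5.5,31)
edge 0: (2,0)→(15.5,18)  cross = 2·18 − 15.5·0 = 36.0000; (r_i+r_j)·cross = 17.5·36.0000 = 630.0000
edge 1: (15.5,18)→(10,34.5)  cross = 15.5·34.5 − 10·18 = 354.7500; (r_i+r_j)·cross = 25.5·354.7500 = 9046.1250
edge 2: (10,34.5)→(5.5,31)  cross = 10·31 − 5.5·34.5 = 120.2500; (r_i+r_j)·cross = 15.5·120.2500 = 1863.8750
edge 3: (5.5,31)→(2,0)  cross = 5.5·0 − 2·31 = -62.0000; (r_i+r_j)·cross = 7.5·-62.0000 = -465.0000
Σcross = 449.0000 → A = |Σcross|/2 = 224.5000 mm²
Σ(r_i+r_j)·cross = 11075.0000 → first moment M = |Σ|/6 = 1845.8333
R_c = M/A = 1845.8333/224.5000 = 8.2220 mm
θ = 349° = 6.091199 rad
V = θ·R_c·A = 6.091199·8.2220·224.5000 = 11243.338 mm³

Volume = 11243.338 mm³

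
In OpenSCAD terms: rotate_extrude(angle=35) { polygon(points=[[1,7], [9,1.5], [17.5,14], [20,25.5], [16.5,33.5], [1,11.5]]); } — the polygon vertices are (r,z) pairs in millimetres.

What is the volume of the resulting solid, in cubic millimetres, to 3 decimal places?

Profile (r,z), 6 vertices: (1,7) (9,1.5) (17.5,14) (20,25.5) (16.5,33.5) (1,11.5)
edge 0: (1,7)→(9,1.5)  cross = 1·1.5 − 9·7 = -61.5000; (r_i+r_j)·cross = 10·-61.5000 = -615.0000
edge 1: (9,1.5)→(17.5,14)  cross = 9·14 − 17.5·1.5 = 99.7500; (r_i+r_j)·cross = 26.5·99.7500 = 2643.3750
edge 2: (17.5,14)→(20,25.5)  cross = 17.5·25.5 − 20·14 = 166.2500; (r_i+r_j)·cross = 37.5·166.2500 = 6234.3750
edge 3: (20,25.5)→(16.5,33.5)  cross = 20·33.5 − 16.5·25.5 = 249.2500; (r_i+r_j)·cross = 36.5·249.2500 = 9097.6250
edge 4: (16.5,33.5)→(1,11.5)  cross = 16.5·11.5 − 1·33.5 = 156.2500; (r_i+r_j)·cross = 17.5·156.2500 = 2734.3750
edge 5: (1,11.5)→(1,7)  cross = 1·7 − 1·11.5 = -4.5000; (r_i+r_j)·cross = 2·-4.5000 = -9.0000
Σcross = 605.5000 → A = |Σcross|/2 = 302.7500 mm²
Σ(r_i+r_j)·cross = 20085.7500 → first moment M = |Σ|/6 = 3347.6250
R_c = M/A = 3347.6250/302.7500 = 11.0574 mm
θ = 35° = 0.610865 rad
V = θ·R_c·A = 0.610865·11.0574·302.7500 = 2044.948 mm³

Volume = 2044.948 mm³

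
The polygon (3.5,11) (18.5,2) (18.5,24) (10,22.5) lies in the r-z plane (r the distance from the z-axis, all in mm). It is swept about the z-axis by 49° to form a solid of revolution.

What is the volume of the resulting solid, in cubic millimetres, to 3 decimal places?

Profile (r,z), 4 vertices: (3.5,11) (18.5,2) (18.5,24) (10,22.5)
edge 0: (3.5,11)→(18.5,2)  cross = 3.5·2 − 18.5·11 = -196.5000; (r_i+r_j)·cross = 22·-196.5000 = -4323.0000
edge 1: (18.5,2)→(18.5,24)  cross = 18.5·24 − 18.5·2 = 407.0000; (r_i+r_j)·cross = 37·407.0000 = 15059.0000
edge 2: (18.5,24)→(10,22.5)  cross = 18.5·22.5 − 10·24 = 176.2500; (r_i+r_j)·cross = 28.5·176.2500 = 5023.1250
edge 3: (10,22.5)→(3.5,11)  cross = 10·11 − 3.5·22.5 = 31.2500; (r_i+r_j)·cross = 13.5·31.2500 = 421.8750
Σcross = 418.0000 → A = |Σcross|/2 = 209.0000 mm²
Σ(r_i+r_j)·cross = 16181.0000 → first moment M = |Σ|/6 = 2696.8333
R_c = M/A = 2696.8333/209.0000 = 12.9035 mm
θ = 49° = 0.855211 rad
V = θ·R_c·A = 0.855211·12.9035·209.0000 = 2306.362 mm³

Volume = 2306.362 mm³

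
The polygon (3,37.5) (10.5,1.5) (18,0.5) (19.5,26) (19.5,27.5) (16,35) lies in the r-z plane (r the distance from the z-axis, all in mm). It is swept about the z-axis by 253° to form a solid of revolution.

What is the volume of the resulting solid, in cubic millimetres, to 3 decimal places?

Profile (r,z), 6 vertices: (3,37.5) (10.5,1.5) (18,0.5) (19.5,26) (19.5,27.5) (16,35)
edge 0: (3,37.5)→(10.5,1.5)  cross = 3·1.5 − 10.5·37.5 = -389.2500; (r_i+r_j)·cross = 13.5·-389.2500 = -5254.8750
edge 1: (10.5,1.5)→(18,0.5)  cross = 10.5·0.5 − 18·1.5 = -21.7500; (r_i+r_j)·cross = 28.5·-21.7500 = -619.8750
edge 2: (18,0.5)→(19.5,26)  cross = 18·26 − 19.5·0.5 = 458.2500; (r_i+r_j)·cross = 37.5·458.2500 = 17184.3750
edge 3: (19.5,26)→(19.5,27.5)  cross = 19.5·27.5 − 19.5·26 = 29.2500; (r_i+r_j)·cross = 39·29.2500 = 1140.7500
edge 4: (19.5,27.5)→(16,35)  cross = 19.5·35 − 16·27.5 = 242.5000; (r_i+r_j)·cross = 35.5·242.5000 = 8608.7500
edge 5: (16,35)→(3,37.5)  cross = 16·37.5 − 3·35 = 495.0000; (r_i+r_j)·cross = 19·495.0000 = 9405.0000
Σcross = 814.0000 → A = |Σcross|/2 = 407.0000 mm²
Σ(r_i+r_j)·cross = 30464.1250 → first moment M = |Σ|/6 = 5077.3542
R_c = M/A = 5077.3542/407.0000 = 12.4751 mm
θ = 253° = 4.415683 rad
V = θ·R_c·A = 4.415683·12.4751·407.0000 = 22419.987 mm³

Volume = 22419.987 mm³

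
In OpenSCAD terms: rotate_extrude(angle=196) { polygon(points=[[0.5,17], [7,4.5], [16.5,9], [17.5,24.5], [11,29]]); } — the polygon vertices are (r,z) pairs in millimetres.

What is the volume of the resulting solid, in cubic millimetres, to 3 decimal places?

Volume = 9131.519 mm³

Profile (r,z), 5 vertices: (0.5,17) (7,4.5) (16.5,9) (17.5,24.5) (11,29)
edge 0: (0.5,17)→(7,4.5)  cross = 0.5·4.5 − 7·17 = -116.7500; (r_i+r_j)·cross = 7.5·-116.7500 = -875.6250
edge 1: (7,4.5)→(16.5,9)  cross = 7·9 − 16.5·4.5 = -11.2500; (r_i+r_j)·cross = 23.5·-11.2500 = -264.3750
edge 2: (16.5,9)→(17.5,24.5)  cross = 16.5·24.5 − 17.5·9 = 246.7500; (r_i+r_j)·cross = 34·246.7500 = 8389.5000
edge 3: (17.5,24.5)→(11,29)  cross = 17.5·29 − 11·24.5 = 238.0000; (r_i+r_j)·cross = 28.5·238.0000 = 6783.0000
edge 4: (11,29)→(0.5,17)  cross = 11·17 − 0.5·29 = 172.5000; (r_i+r_j)·cross = 11.5·172.5000 = 1983.7500
Σcross = 529.2500 → A = |Σcross|/2 = 264.6250 mm²
Σ(r_i+r_j)·cross = 16016.2500 → first moment M = |Σ|/6 = 2669.3750
R_c = M/A = 2669.3750/264.6250 = 10.0874 mm
θ = 196° = 3.420845 rad
V = θ·R_c·A = 3.420845·10.0874·264.6250 = 9131.519 mm³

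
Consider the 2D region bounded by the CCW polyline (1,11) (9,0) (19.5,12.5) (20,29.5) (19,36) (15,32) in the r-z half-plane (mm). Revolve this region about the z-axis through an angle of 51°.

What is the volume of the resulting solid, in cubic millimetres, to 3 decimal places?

Profile (r,z), 6 vertices: (1,11) (9,0) (19.5,12.5) (20,29.5) (19,36) (15,32)
edge 0: (1,11)→(9,0)  cross = 1·0 − 9·11 = -99.0000; (r_i+r_j)·cross = 10·-99.0000 = -990.0000
edge 1: (9,0)→(19.5,12.5)  cross = 9·12.5 − 19.5·0 = 112.5000; (r_i+r_j)·cross = 28.5·112.5000 = 3206.2500
edge 2: (19.5,12.5)→(20,29.5)  cross = 19.5·29.5 − 20·12.5 = 325.2500; (r_i+r_j)·cross = 39.5·325.2500 = 12847.3750
edge 3: (20,29.5)→(19,36)  cross = 20·36 − 19·29.5 = 159.5000; (r_i+r_j)·cross = 39·159.5000 = 6220.5000
edge 4: (19,36)→(15,32)  cross = 19·32 − 15·36 = 68.0000; (r_i+r_j)·cross = 34·68.0000 = 2312.0000
edge 5: (15,32)→(1,11)  cross = 15·11 − 1·32 = 133.0000; (r_i+r_j)·cross = 16·133.0000 = 2128.0000
Σcross = 699.2500 → A = |Σcross|/2 = 349.6250 mm²
Σ(r_i+r_j)·cross = 25724.1250 → first moment M = |Σ|/6 = 4287.3542
R_c = M/A = 4287.3542/349.6250 = 12.2627 mm
θ = 51° = 0.890118 rad
V = θ·R_c·A = 0.890118·12.2627·349.6250 = 3816.251 mm³

Volume = 3816.251 mm³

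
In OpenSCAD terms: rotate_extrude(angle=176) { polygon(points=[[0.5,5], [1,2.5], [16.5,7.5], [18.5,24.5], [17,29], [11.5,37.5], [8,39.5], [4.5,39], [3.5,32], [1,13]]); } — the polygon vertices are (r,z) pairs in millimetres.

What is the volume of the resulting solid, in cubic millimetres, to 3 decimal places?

Profile (r,z), 10 vertices: (0.5,5) (1,2.5) (16.5,7.5) (18.5,24.5) (17,29) (11.5,37.5) (8,39.5) (4.5,39) (3.5,32) (1,13)
edge 0: (0.5,5)→(1,2.5)  cross = 0.5·2.5 − 1·5 = -3.7500; (r_i+r_j)·cross = 1.5·-3.7500 = -5.6250
edge 1: (1,2.5)→(16.5,7.5)  cross = 1·7.5 − 16.5·2.5 = -33.7500; (r_i+r_j)·cross = 17.5·-33.7500 = -590.6250
edge 2: (16.5,7.5)→(18.5,24.5)  cross = 16.5·24.5 − 18.5·7.5 = 265.5000; (r_i+r_j)·cross = 35·265.5000 = 9292.5000
edge 3: (18.5,24.5)→(17,29)  cross = 18.5·29 − 17·24.5 = 120.0000; (r_i+r_j)·cross = 35.5·120.0000 = 4260.0000
edge 4: (17,29)→(11.5,37.5)  cross = 17·37.5 − 11.5·29 = 304.0000; (r_i+r_j)·cross = 28.5·304.0000 = 8664.0000
edge 5: (11.5,37.5)→(8,39.5)  cross = 11.5·39.5 − 8·37.5 = 154.2500; (r_i+r_j)·cross = 19.5·154.2500 = 3007.8750
edge 6: (8,39.5)→(4.5,39)  cross = 8·39 − 4.5·39.5 = 134.2500; (r_i+r_j)·cross = 12.5·134.2500 = 1678.1250
edge 7: (4.5,39)→(3.5,32)  cross = 4.5·32 − 3.5·39 = 7.5000; (r_i+r_j)·cross = 8·7.5000 = 60.0000
edge 8: (3.5,32)→(1,13)  cross = 3.5·13 − 1·32 = 13.5000; (r_i+r_j)·cross = 4.5·13.5000 = 60.7500
edge 9: (1,13)→(0.5,5)  cross = 1·5 − 0.5·13 = -1.5000; (r_i+r_j)·cross = 1.5·-1.5000 = -2.2500
Σcross = 960.0000 → A = |Σcross|/2 = 480.0000 mm²
Σ(r_i+r_j)·cross = 26424.7500 → first moment M = |Σ|/6 = 4404.1250
R_c = M/A = 4404.1250/480.0000 = 9.1753 mm
θ = 176° = 3.071779 rad
V = θ·R_c·A = 3.071779·9.1753·480.0000 = 13528.501 mm³

Volume = 13528.501 mm³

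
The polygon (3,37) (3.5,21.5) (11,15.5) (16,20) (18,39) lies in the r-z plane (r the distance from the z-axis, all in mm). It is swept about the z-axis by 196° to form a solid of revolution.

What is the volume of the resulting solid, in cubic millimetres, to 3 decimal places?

Profile (r,z), 5 vertices: (3,37) (3.5,21.5) (11,15.5) (16,20) (18,39)
edge 0: (3,37)→(3.5,21.5)  cross = 3·21.5 − 3.5·37 = -65.0000; (r_i+r_j)·cross = 6.5·-65.0000 = -422.5000
edge 1: (3.5,21.5)→(11,15.5)  cross = 3.5·15.5 − 11·21.5 = -182.2500; (r_i+r_j)·cross = 14.5·-182.2500 = -2642.6250
edge 2: (11,15.5)→(16,20)  cross = 11·20 − 16·15.5 = -28.0000; (r_i+r_j)·cross = 27·-28.0000 = -756.0000
edge 3: (16,20)→(18,39)  cross = 16·39 − 18·20 = 264.0000; (r_i+r_j)·cross = 34·264.0000 = 8976.0000
edge 4: (18,39)→(3,37)  cross = 18·37 − 3·39 = 549.0000; (r_i+r_j)·cross = 21·549.0000 = 11529.0000
Σcross = 537.7500 → A = |Σcross|/2 = 268.8750 mm²
Σ(r_i+r_j)·cross = 16683.8750 → first moment M = |Σ|/6 = 2780.6458
R_c = M/A = 2780.6458/268.8750 = 10.3418 mm
θ = 196° = 3.420845 rad
V = θ·R_c·A = 3.420845·10.3418·268.8750 = 9512.159 mm³

Volume = 9512.159 mm³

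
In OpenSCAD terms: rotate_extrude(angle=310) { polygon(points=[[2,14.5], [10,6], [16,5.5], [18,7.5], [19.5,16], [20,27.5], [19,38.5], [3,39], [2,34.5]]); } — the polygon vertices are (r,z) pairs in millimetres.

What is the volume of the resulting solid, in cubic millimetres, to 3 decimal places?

Volume = 31823.330 mm³

Profile (r,z), 9 vertices: (2,14.5) (10,6) (16,5.5) (18,7.5) (19.5,16) (20,27.5) (19,38.5) (3,39) (2,34.5)
edge 0: (2,14.5)→(10,6)  cross = 2·6 − 10·14.5 = -133.0000; (r_i+r_j)·cross = 12·-133.0000 = -1596.0000
edge 1: (10,6)→(16,5.5)  cross = 10·5.5 − 16·6 = -41.0000; (r_i+r_j)·cross = 26·-41.0000 = -1066.0000
edge 2: (16,5.5)→(18,7.5)  cross = 16·7.5 − 18·5.5 = 21.0000; (r_i+r_j)·cross = 34·21.0000 = 714.0000
edge 3: (18,7.5)→(19.5,16)  cross = 18·16 − 19.5·7.5 = 141.7500; (r_i+r_j)·cross = 37.5·141.7500 = 5315.6250
edge 4: (19.5,16)→(20,27.5)  cross = 19.5·27.5 − 20·16 = 216.2500; (r_i+r_j)·cross = 39.5·216.2500 = 8541.8750
edge 5: (20,27.5)→(19,38.5)  cross = 20·38.5 − 19·27.5 = 247.5000; (r_i+r_j)·cross = 39·247.5000 = 9652.5000
edge 6: (19,38.5)→(3,39)  cross = 19·39 − 3·38.5 = 625.5000; (r_i+r_j)·cross = 22·625.5000 = 13761.0000
edge 7: (3,39)→(2,34.5)  cross = 3·34.5 − 2·39 = 25.5000; (r_i+r_j)·cross = 5·25.5000 = 127.5000
edge 8: (2,34.5)→(2,14.5)  cross = 2·14.5 − 2·34.5 = -40.0000; (r_i+r_j)·cross = 4·-40.0000 = -160.0000
Σcross = 1063.5000 → A = |Σcross|/2 = 531.7500 mm²
Σ(r_i+r_j)·cross = 35290.5000 → first moment M = |Σ|/6 = 5881.7500
R_c = M/A = 5881.7500/531.7500 = 11.0611 mm
θ = 310° = 5.410521 rad
V = θ·R_c·A = 5.410521·11.0611·531.7500 = 31823.330 mm³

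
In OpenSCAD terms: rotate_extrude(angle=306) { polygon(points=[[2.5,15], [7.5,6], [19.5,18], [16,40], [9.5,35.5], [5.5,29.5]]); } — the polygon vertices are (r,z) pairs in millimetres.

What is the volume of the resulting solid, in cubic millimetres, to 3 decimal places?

Volume = 20575.966 mm³

Profile (r,z), 6 vertices: (2.5,15) (7.5,6) (19.5,18) (16,40) (9.5,35.5) (5.5,29.5)
edge 0: (2.5,15)→(7.5,6)  cross = 2.5·6 − 7.5·15 = -97.5000; (r_i+r_j)·cross = 10·-97.5000 = -975.0000
edge 1: (7.5,6)→(19.5,18)  cross = 7.5·18 − 19.5·6 = 18.0000; (r_i+r_j)·cross = 27·18.0000 = 486.0000
edge 2: (19.5,18)→(16,40)  cross = 19.5·40 − 16·18 = 492.0000; (r_i+r_j)·cross = 35.5·492.0000 = 17466.0000
edge 3: (16,40)→(9.5,35.5)  cross = 16·35.5 − 9.5·40 = 188.0000; (r_i+r_j)·cross = 25.5·188.0000 = 4794.0000
edge 4: (9.5,35.5)→(5.5,29.5)  cross = 9.5·29.5 − 5.5·35.5 = 85.0000; (r_i+r_j)·cross = 15·85.0000 = 1275.0000
edge 5: (5.5,29.5)→(2.5,15)  cross = 5.5·15 − 2.5·29.5 = 8.7500; (r_i+r_j)·cross = 8·8.7500 = 70.0000
Σcross = 694.2500 → A = |Σcross|/2 = 347.1250 mm²
Σ(r_i+r_j)·cross = 23116.0000 → first moment M = |Σ|/6 = 3852.6667
R_c = M/A = 3852.6667/347.1250 = 11.0988 mm
θ = 306° = 5.340708 rad
V = θ·R_c·A = 5.340708·11.0988·347.1250 = 20575.966 mm³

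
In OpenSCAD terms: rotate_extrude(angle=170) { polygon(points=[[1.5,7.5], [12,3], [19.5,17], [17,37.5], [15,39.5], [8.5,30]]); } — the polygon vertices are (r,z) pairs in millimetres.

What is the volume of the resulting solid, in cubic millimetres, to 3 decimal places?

Profile (r,z), 6 vertices: (1.5,7.5) (12,3) (19.5,17) (17,37.5) (15,39.5) (8.5,30)
edge 0: (1.5,7.5)→(12,3)  cross = 1.5·3 − 12·7.5 = -85.5000; (r_i+r_j)·cross = 13.5·-85.5000 = -1154.2500
edge 1: (12,3)→(19.5,17)  cross = 12·17 − 19.5·3 = 145.5000; (r_i+r_j)·cross = 31.5·145.5000 = 4583.2500
edge 2: (19.5,17)→(17,37.5)  cross = 19.5·37.5 − 17·17 = 442.2500; (r_i+r_j)·cross = 36.5·442.2500 = 16142.1250
edge 3: (17,37.5)→(15,39.5)  cross = 17·39.5 − 15·37.5 = 109.0000; (r_i+r_j)·cross = 32·109.0000 = 3488.0000
edge 4: (15,39.5)→(8.5,30)  cross = 15·30 − 8.5·39.5 = 114.2500; (r_i+r_j)·cross = 23.5·114.2500 = 2684.8750
edge 5: (8.5,30)→(1.5,7.5)  cross = 8.5·7.5 − 1.5·30 = 18.7500; (r_i+r_j)·cross = 10·18.7500 = 187.5000
Σcross = 744.2500 → A = |Σcross|/2 = 372.1250 mm²
Σ(r_i+r_j)·cross = 25931.5000 → first moment M = |Σ|/6 = 4321.9167
R_c = M/A = 4321.9167/372.1250 = 11.6142 mm
θ = 170° = 2.967060 rad
V = θ·R_c·A = 2.967060·11.6142·372.1250 = 12823.385 mm³

Volume = 12823.385 mm³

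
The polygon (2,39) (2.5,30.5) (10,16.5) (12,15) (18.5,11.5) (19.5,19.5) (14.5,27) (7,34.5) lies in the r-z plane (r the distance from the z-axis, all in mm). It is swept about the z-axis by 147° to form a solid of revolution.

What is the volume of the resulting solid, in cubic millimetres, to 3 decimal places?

Profile (r,z), 8 vertices: (2,39) (2.5,30.5) (10,16.5) (12,15) (18.5,11.5) (19.5,19.5) (14.5,27) (7,34.5)
edge 0: (2,39)→(2.5,30.5)  cross = 2·30.5 − 2.5·39 = -36.5000; (r_i+r_j)·cross = 4.5·-36.5000 = -164.2500
edge 1: (2.5,30.5)→(10,16.5)  cross = 2.5·16.5 − 10·30.5 = -263.7500; (r_i+r_j)·cross = 12.5·-263.7500 = -3296.8750
edge 2: (10,16.5)→(12,15)  cross = 10·15 − 12·16.5 = -48.0000; (r_i+r_j)·cross = 22·-48.0000 = -1056.0000
edge 3: (12,15)→(18.5,11.5)  cross = 12·11.5 − 18.5·15 = -139.5000; (r_i+r_j)·cross = 30.5·-139.5000 = -4254.7500
edge 4: (18.5,11.5)→(19.5,19.5)  cross = 18.5·19.5 − 19.5·11.5 = 136.5000; (r_i+r_j)·cross = 38·136.5000 = 5187.0000
edge 5: (19.5,19.5)→(14.5,27)  cross = 19.5·27 − 14.5·19.5 = 243.7500; (r_i+r_j)·cross = 34·243.7500 = 8287.5000
edge 6: (14.5,27)→(7,34.5)  cross = 14.5·34.5 − 7·27 = 311.2500; (r_i+r_j)·cross = 21.5·311.2500 = 6691.8750
edge 7: (7,34.5)→(2,39)  cross = 7·39 − 2·34.5 = 204.0000; (r_i+r_j)·cross = 9·204.0000 = 1836.0000
Σcross = 407.7500 → A = |Σcross|/2 = 203.8750 mm²
Σ(r_i+r_j)·cross = 13230.5000 → first moment M = |Σ|/6 = 2205.0833
R_c = M/A = 2205.0833/203.8750 = 10.8159 mm
θ = 147° = 2.565634 rad
V = θ·R_c·A = 2.565634·10.8159·203.8750 = 5657.437 mm³

Volume = 5657.437 mm³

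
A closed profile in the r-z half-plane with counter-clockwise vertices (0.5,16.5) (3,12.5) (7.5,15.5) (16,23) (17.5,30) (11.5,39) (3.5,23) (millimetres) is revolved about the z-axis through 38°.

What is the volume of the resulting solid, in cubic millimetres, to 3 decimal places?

Volume = 1333.856 mm³

Profile (r,z), 7 vertices: (0.5,16.5) (3,12.5) (7.5,15.5) (16,23) (17.5,30) (11.5,39) (3.5,23)
edge 0: (0.5,16.5)→(3,12.5)  cross = 0.5·12.5 − 3·16.5 = -43.2500; (r_i+r_j)·cross = 3.5·-43.2500 = -151.3750
edge 1: (3,12.5)→(7.5,15.5)  cross = 3·15.5 − 7.5·12.5 = -47.2500; (r_i+r_j)·cross = 10.5·-47.2500 = -496.1250
edge 2: (7.5,15.5)→(16,23)  cross = 7.5·23 − 16·15.5 = -75.5000; (r_i+r_j)·cross = 23.5·-75.5000 = -1774.2500
edge 3: (16,23)→(17.5,30)  cross = 16·30 − 17.5·23 = 77.5000; (r_i+r_j)·cross = 33.5·77.5000 = 2596.2500
edge 4: (17.5,30)→(11.5,39)  cross = 17.5·39 − 11.5·30 = 337.5000; (r_i+r_j)·cross = 29·337.5000 = 9787.5000
edge 5: (11.5,39)→(3.5,23)  cross = 11.5·23 − 3.5·39 = 128.0000; (r_i+r_j)·cross = 15·128.0000 = 1920.0000
edge 6: (3.5,23)→(0.5,16.5)  cross = 3.5·16.5 − 0.5·23 = 46.2500; (r_i+r_j)·cross = 4·46.2500 = 185.0000
Σcross = 423.2500 → A = |Σcross|/2 = 211.6250 mm²
Σ(r_i+r_j)·cross = 12067.0000 → first moment M = |Σ|/6 = 2011.1667
R_c = M/A = 2011.1667/211.6250 = 9.5034 mm
θ = 38° = 0.663225 rad
V = θ·R_c·A = 0.663225·9.5034·211.6250 = 1333.856 mm³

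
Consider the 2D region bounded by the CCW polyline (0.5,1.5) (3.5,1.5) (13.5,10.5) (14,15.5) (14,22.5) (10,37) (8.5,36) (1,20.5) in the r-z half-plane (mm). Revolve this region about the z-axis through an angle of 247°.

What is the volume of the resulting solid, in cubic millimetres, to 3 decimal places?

Profile (r,z), 8 vertices: (0.5,1.5) (3.5,1.5) (13.5,10.5) (14,15.5) (14,22.5) (10,37) (8.5,36) (1,20.5)
edge 0: (0.5,1.5)→(3.5,1.5)  cross = 0.5·1.5 − 3.5·1.5 = -4.5000; (r_i+r_j)·cross = 4·-4.5000 = -18.0000
edge 1: (3.5,1.5)→(13.5,10.5)  cross = 3.5·10.5 − 13.5·1.5 = 16.5000; (r_i+r_j)·cross = 17·16.5000 = 280.5000
edge 2: (13.5,10.5)→(14,15.5)  cross = 13.5·15.5 − 14·10.5 = 62.2500; (r_i+r_j)·cross = 27.5·62.2500 = 1711.8750
edge 3: (14,15.5)→(14,22.5)  cross = 14·22.5 − 14·15.5 = 98.0000; (r_i+r_j)·cross = 28·98.0000 = 2744.0000
edge 4: (14,22.5)→(10,37)  cross = 14·37 − 10·22.5 = 293.0000; (r_i+r_j)·cross = 24·293.0000 = 7032.0000
edge 5: (10,37)→(8.5,36)  cross = 10·36 − 8.5·37 = 45.5000; (r_i+r_j)·cross = 18.5·45.5000 = 841.7500
edge 6: (8.5,36)→(1,20.5)  cross = 8.5·20.5 − 1·36 = 138.2500; (r_i+r_j)·cross = 9.5·138.2500 = 1313.3750
edge 7: (1,20.5)→(0.5,1.5)  cross = 1·1.5 − 0.5·20.5 = -8.7500; (r_i+r_j)·cross = 1.5·-8.7500 = -13.1250
Σcross = 640.2500 → A = |Σcross|/2 = 320.1250 mm²
Σ(r_i+r_j)·cross = 13892.3750 → first moment M = |Σ|/6 = 2315.3958
R_c = M/A = 2315.3958/320.1250 = 7.2328 mm
θ = 247° = 4.310963 rad
V = θ·R_c·A = 4.310963·7.2328·320.1250 = 9981.586 mm³

Volume = 9981.586 mm³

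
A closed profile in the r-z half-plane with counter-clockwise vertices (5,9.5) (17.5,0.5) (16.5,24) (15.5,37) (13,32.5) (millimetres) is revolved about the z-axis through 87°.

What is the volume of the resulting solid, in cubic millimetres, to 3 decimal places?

Profile (r,z), 5 vertices: (5,9.5) (17.5,0.5) (16.5,24) (15.5,37) (13,32.5)
edge 0: (5,9.5)→(17.5,0.5)  cross = 5·0.5 − 17.5·9.5 = -163.7500; (r_i+r_j)·cross = 22.5·-163.7500 = -3684.3750
edge 1: (17.5,0.5)→(16.5,24)  cross = 17.5·24 − 16.5·0.5 = 411.7500; (r_i+r_j)·cross = 34·411.7500 = 13999.5000
edge 2: (16.5,24)→(15.5,37)  cross = 16.5·37 − 15.5·24 = 238.5000; (r_i+r_j)·cross = 32·238.5000 = 7632.0000
edge 3: (15.5,37)→(13,32.5)  cross = 15.5·32.5 − 13·37 = 22.7500; (r_i+r_j)·cross = 28.5·22.7500 = 648.3750
edge 4: (13,32.5)→(5,9.5)  cross = 13·9.5 − 5·32.5 = -39.0000; (r_i+r_j)·cross = 18·-39.0000 = -702.0000
Σcross = 470.2500 → A = |Σcross|/2 = 235.1250 mm²
Σ(r_i+r_j)·cross = 17893.5000 → first moment M = |Σ|/6 = 2982.2500
R_c = M/A = 2982.2500/235.1250 = 12.6837 mm
θ = 87° = 1.518436 rad
V = θ·R_c·A = 1.518436·12.6837·235.1250 = 4528.357 mm³

Volume = 4528.357 mm³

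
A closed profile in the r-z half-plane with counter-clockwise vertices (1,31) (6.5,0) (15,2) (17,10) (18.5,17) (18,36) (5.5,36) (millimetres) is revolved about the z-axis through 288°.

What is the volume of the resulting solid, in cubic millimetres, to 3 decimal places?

Profile (r,z), 7 vertices: (1,31) (6.5,0) (15,2) (17,10) (18.5,17) (18,36) (5.5,36)
edge 0: (1,31)→(6.5,0)  cross = 1·0 − 6.5·31 = -201.5000; (r_i+r_j)·cross = 7.5·-201.5000 = -1511.2500
edge 1: (6.5,0)→(15,2)  cross = 6.5·2 − 15·0 = 13.0000; (r_i+r_j)·cross = 21.5·13.0000 = 279.5000
edge 2: (15,2)→(17,10)  cross = 15·10 − 17·2 = 116.0000; (r_i+r_j)·cross = 32·116.0000 = 3712.0000
edge 3: (17,10)→(18.5,17)  cross = 17·17 − 18.5·10 = 104.0000; (r_i+r_j)·cross = 35.5·104.0000 = 3692.0000
edge 4: (18.5,17)→(18,36)  cross = 18.5·36 − 18·17 = 360.0000; (r_i+r_j)·cross = 36.5·360.0000 = 13140.0000
edge 5: (18,36)→(5.5,36)  cross = 18·36 − 5.5·36 = 450.0000; (r_i+r_j)·cross = 23.5·450.0000 = 10575.0000
edge 6: (5.5,36)→(1,31)  cross = 5.5·31 − 1·36 = 134.5000; (r_i+r_j)·cross = 6.5·134.5000 = 874.2500
Σcross = 976.0000 → A = |Σcross|/2 = 488.0000 mm²
Σ(r_i+r_j)·cross = 30761.5000 → first moment M = |Σ|/6 = 5126.9167
R_c = M/A = 5126.9167/488.0000 = 10.5060 mm
θ = 288° = 5.026548 rad
V = θ·R_c·A = 5.026548·10.5060·488.0000 = 25770.694 mm³

Volume = 25770.694 mm³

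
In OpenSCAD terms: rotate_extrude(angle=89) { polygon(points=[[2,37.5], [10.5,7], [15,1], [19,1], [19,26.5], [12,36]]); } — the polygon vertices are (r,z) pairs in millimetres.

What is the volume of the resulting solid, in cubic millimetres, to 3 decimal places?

Profile (r,z), 6 vertices: (2,37.5) (10.5,7) (15,1) (19,1) (19,26.5) (12,36)
edge 0: (2,37.5)→(10.5,7)  cross = 2·7 − 10.5·37.5 = -379.7500; (r_i+r_j)·cross = 12.5·-379.7500 = -4746.8750
edge 1: (10.5,7)→(15,1)  cross = 10.5·1 − 15·7 = -94.5000; (r_i+r_j)·cross = 25.5·-94.5000 = -2409.7500
edge 2: (15,1)→(19,1)  cross = 15·1 − 19·1 = -4.0000; (r_i+r_j)·cross = 34·-4.0000 = -136.0000
edge 3: (19,1)→(19,26.5)  cross = 19·26.5 − 19·1 = 484.5000; (r_i+r_j)·cross = 38·484.5000 = 18411.0000
edge 4: (19,26.5)→(12,36)  cross = 19·36 − 12·26.5 = 366.0000; (r_i+r_j)·cross = 31·366.0000 = 11346.0000
edge 5: (12,36)→(2,37.5)  cross = 12·37.5 − 2·36 = 378.0000; (r_i+r_j)·cross = 14·378.0000 = 5292.0000
Σcross = 750.2500 → A = |Σcross|/2 = 375.1250 mm²
Σ(r_i+r_j)·cross = 27756.3750 → first moment M = |Σ|/6 = 4626.0625
R_c = M/A = 4626.0625/375.1250 = 12.3321 mm
θ = 89° = 1.553343 rad
V = θ·R_c·A = 1.553343·12.3321·375.1250 = 7185.862 mm³

Volume = 7185.862 mm³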